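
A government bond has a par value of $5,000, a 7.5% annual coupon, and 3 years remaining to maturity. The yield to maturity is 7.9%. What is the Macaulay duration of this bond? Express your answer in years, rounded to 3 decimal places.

Periodic yield y = 0.079. Discount each cash flow and weight by its year:
  t   CF        PV=CF/(1+0.079)^t    t·PV
  1       375.00       347.5440       347.5440
  2       375.00       322.0983       644.1965
  3     5,375.00     4,278.7226    12,836.1679
  Σ                  4,948.3649    13,827.9084
Price P = Σ PV = 4,948.3649.
Macaulay duration = Σ(t·PV) / P = 13,827.9084 / 4,948.3649 = 2.79444 years.

2.794 years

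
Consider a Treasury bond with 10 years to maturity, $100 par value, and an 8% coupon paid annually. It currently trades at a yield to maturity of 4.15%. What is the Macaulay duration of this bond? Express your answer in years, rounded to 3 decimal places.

Periodic yield y = 0.0415. Discount each cash flow and weight by its year:
  t   CF        PV=CF/(1+0.0415)^t    t·PV
  1         8.00         7.6812         7.6812
  2         8.00         7.3752        14.7503
  3         8.00         7.0813        21.2439
  4         8.00         6.7991        27.1965
  5         8.00         6.5282        32.6410
  6         8.00         6.2681        37.6085
  7         8.00         6.0183        42.1282
  8         8.00         5.7785        46.2281
  9         8.00         5.5483        49.9343
  10      108.00        71.9169       719.1691
  Σ                    130.9951       998.5811
Price P = Σ PV = 130.9951.
Macaulay duration = Σ(t·PV) / P = 998.5811 / 130.9951 = 7.62304 years.

7.623 years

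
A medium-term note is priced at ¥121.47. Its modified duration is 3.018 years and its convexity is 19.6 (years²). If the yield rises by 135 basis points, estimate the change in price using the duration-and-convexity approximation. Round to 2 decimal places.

Duration effect: -D_mod·Δy = -3.018 × (+0.0135) = -0.040743
Convexity effect: ½·C·(Δy)² = 0.5 × 19.6 × (0.0135)² = +0.00178605
ΔP/P ≈ -0.040743 + 0.00178605 = -0.03895695
ΔP ≈ 121.47 × (-0.03895695) = -4.7321007165.

-¥4.73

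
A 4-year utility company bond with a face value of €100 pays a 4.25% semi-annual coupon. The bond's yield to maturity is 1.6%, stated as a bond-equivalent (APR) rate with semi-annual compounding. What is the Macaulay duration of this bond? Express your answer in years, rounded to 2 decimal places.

Periodic yield y = 0.008. Discount each cash flow and weight by its period:
  t   CF        PV=CF/(1+0.008)^t    t·PV
  1        2.125         2.1081         2.1081
  2        2.125         2.0914         4.1828
  3        2.125         2.0748         6.2244
  4        2.125         2.0583         8.2334
  5        2.125         2.0420        10.2100
  6        2.125         2.0258        12.1548
  7        2.125         2.0097        14.0680
  8      102.125        95.8182       766.5453
  Σ                    110.2284       823.7268
Price P = Σ PV = 110.2284.
Macaulay duration = Σ(t·PV) / P = 823.7268 / 110.2284 = 7.47291 half-year periods.
In years: 7.47291 / 2 = 3.73646 years.

3.74 years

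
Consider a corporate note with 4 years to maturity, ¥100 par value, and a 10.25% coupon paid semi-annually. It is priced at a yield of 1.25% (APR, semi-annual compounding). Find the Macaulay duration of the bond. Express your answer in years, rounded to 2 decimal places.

Periodic yield y = 0.00625. Discount each cash flow and weight by its period:
  t   CF        PV=CF/(1+0.00625)^t    t·PV
  1        5.125         5.0932         5.0932
  2        5.125         5.0615        10.1231
  3        5.125         5.0301        15.0903
  4        5.125         4.9989        19.9954
  5        5.125         4.9678        24.8390
  6        5.125         4.9369        29.6217
  7        5.125         4.9063        34.3440
  8      105.125       100.0136       800.1084
  Σ                    135.0082       939.2150
Price P = Σ PV = 135.0082.
Macaulay duration = Σ(t·PV) / P = 939.2150 / 135.0082 = 6.95672 half-year periods.
In years: 6.95672 / 2 = 3.47836 years.

3.48 years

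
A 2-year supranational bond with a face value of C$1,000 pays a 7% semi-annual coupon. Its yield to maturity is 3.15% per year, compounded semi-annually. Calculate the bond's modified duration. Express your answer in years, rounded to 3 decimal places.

1.875 years

Periodic yield y = 0.01575. First find Macaulay duration:
  t   CF        PV=CF/(1+0.01575)^t    t·PV
  1        35.00        34.4573        34.4573
  2        35.00        33.9230        67.8460
  3        35.00        33.3970       100.1910
  4     1,035.00       972.2837     3,889.1350
  Σ                  1,074.0611     4,091.6293
P = 1,074.0611; Macaulay duration = 4,091.6293 / 1,074.0611 = 3.80949 half-year periods = 1.90475 years.
Modified duration = D_Mac / (1 + y) = 1.90475 / 1.01575 = 1.87521 years.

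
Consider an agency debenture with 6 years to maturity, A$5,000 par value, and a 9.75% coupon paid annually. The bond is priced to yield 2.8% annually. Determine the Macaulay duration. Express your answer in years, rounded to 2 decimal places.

Periodic yield y = 0.028. Discount each cash flow and weight by its year:
  t   CF        PV=CF/(1+0.028)^t    t·PV
  1       487.50       474.2218       474.2218
  2       487.50       461.3052       922.6105
  3       487.50       448.7405     1,346.2215
  4       487.50       436.5180     1,746.0720
  5       487.50       424.6284     2,123.1420
  6     5,487.50     4,649.6027    27,897.6162
  Σ                  6,895.0167    34,509.8841
Price P = Σ PV = 6,895.0167.
Macaulay duration = Σ(t·PV) / P = 34,509.8841 / 6,895.0167 = 5.00505 years.

5.01 years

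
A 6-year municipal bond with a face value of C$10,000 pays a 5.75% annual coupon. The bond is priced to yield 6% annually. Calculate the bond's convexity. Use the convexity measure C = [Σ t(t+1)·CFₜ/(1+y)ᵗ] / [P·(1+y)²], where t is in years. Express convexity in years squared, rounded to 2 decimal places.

31.09

With y = 0.06:
  t   CF        PV=CF/(1+0.06)^t    t·PV        t(t+1)·PV
  1       575.00       542.4528       542.4528       1,084.9057
  2       575.00       511.7480     1,023.4959       3,070.4877
  3       575.00       482.7811     1,448.3433       5,793.3731
  4       575.00       455.4539     1,821.8154       9,109.0771
  5       575.00       429.6734     2,148.3672      12,890.2035
  6    10,575.00     7,454.9577    44,729.7463     313,108.2240
  Σ                  9,877.0669    51,714.2210     345,056.2711
P = 9,877.0669.
Convexity = Σ t(t+1)·PV / [P·(1+y)²] = 345,056.2711 / (9,877.0669 × 1.123600) = 31.09211.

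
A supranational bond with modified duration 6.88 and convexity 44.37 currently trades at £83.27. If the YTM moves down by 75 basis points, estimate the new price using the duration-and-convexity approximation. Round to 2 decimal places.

Duration effect: -D_mod·Δy = -6.88 × (-0.0075) = +0.051600
Convexity effect: ½·C·(Δy)² = 0.5 × 44.37 × (-0.0075)² = +0.00124790625
ΔP/P ≈ +0.051600 + 0.00124790625 = +0.05284790625
New price ≈ 83.27 × (1 + 0.05284790625) = 87.6706451534375.

£87.67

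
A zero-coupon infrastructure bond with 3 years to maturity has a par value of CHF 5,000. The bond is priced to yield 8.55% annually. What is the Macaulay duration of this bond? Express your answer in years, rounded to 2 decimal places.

A zero-coupon bond has a single cash flow at maturity, so its Macaulay duration equals its maturity: 3 years.

3.00 years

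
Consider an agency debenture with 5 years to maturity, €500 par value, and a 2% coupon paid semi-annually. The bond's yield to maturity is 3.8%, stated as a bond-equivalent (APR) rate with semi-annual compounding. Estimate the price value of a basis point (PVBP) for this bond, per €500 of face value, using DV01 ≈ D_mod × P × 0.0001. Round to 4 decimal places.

Periodic yield y = 0.019.
  t   CF        PV=CF/(1+0.019)^t    t·PV
  1         5.00         4.9068         4.9068
  2         5.00         4.8153         9.6306
  3         5.00         4.7255        14.1765
  4         5.00         4.6374        18.5495
  5         5.00         4.5509        22.7546
  6         5.00         4.4661        26.7964
  7         5.00         4.3828        30.6795
  8         5.00         4.3011        34.4086
  9         5.00         4.2209        37.9879
  10      505.00       418.3594     4,183.5941
  Σ                    459.3661     4,383.4844
P = 459.3661; D_Mac = 9.54246 half-year periods = 4.77123 yrs; D_mod = 4.68227 yrs.
DV01 ≈ 4.68227 × 459.3661 × 0.0001 = 0.215088.

€0.2151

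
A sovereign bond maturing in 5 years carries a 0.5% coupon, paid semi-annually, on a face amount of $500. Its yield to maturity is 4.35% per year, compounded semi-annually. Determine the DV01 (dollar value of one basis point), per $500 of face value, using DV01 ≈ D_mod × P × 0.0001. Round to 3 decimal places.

$0.200

Periodic yield y = 0.02175.
  t   CF        PV=CF/(1+0.02175)^t    t·PV
  1         1.25         1.2234         1.2234
  2         1.25         1.1973         2.3947
  3         1.25         1.1719         3.5156
  4         1.25         1.1469         4.5877
  5         1.25         1.1225         5.6125
  6         1.25         1.0986         6.5916
  7         1.25         1.0752         7.5265
  8         1.25         1.0523         8.4187
  9         1.25         1.0299         9.2694
  10      501.25       404.2108     4,042.1081
  Σ                    414.3289     4,091.2481
P = 414.3289; D_Mac = 9.87440 half-year periods = 4.93720 yrs; D_mod = 4.83210 yrs.
DV01 ≈ 4.83210 × 414.3289 × 0.0001 = 0.200208.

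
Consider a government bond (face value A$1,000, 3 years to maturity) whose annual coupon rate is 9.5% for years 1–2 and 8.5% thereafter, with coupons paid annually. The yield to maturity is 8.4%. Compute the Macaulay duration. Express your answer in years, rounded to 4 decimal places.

2.7490 years

Periodic yield y = 0.084. Discount each cash flow and weight by its year:
  t   CF        PV=CF/(1+0.084)^t    t·PV
  1        95.00        87.6384        87.6384
  2        95.00        80.8472       161.6944
  3     1,085.00       851.8083     2,555.4250
  Σ                  1,020.2939     2,804.7578
Price P = Σ PV = 1,020.2939.
Macaulay duration = Σ(t·PV) / P = 2,804.7578 / 1,020.2939 = 2.74897 years.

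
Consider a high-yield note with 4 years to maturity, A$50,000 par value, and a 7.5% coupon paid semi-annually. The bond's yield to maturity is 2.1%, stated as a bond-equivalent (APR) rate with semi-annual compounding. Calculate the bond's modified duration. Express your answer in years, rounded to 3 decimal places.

Periodic yield y = 0.0105. First find Macaulay duration:
  t   CF        PV=CF/(1+0.0105)^t    t·PV
  1     1,875.00     1,855.5171     1,855.5171
  2     1,875.00     1,836.2366     3,672.4732
  3     1,875.00     1,817.1564     5,451.4693
  4     1,875.00     1,798.2746     7,193.0982
  5     1,875.00     1,779.5889     8,897.9444
  6     1,875.00     1,761.0974    10,566.5841
  7     1,875.00     1,742.7980    12,199.5858
  8    51,875.00    47,716.3886   381,731.1089
  Σ                 60,307.0575   431,567.7811
P = 60,307.0575; Macaulay duration = 431,567.7811 / 60,307.0575 = 7.15617 half-year periods = 3.57809 years.
Modified duration = D_Mac / (1 + y) = 3.57809 / 1.0105 = 3.54091 years.

3.541 years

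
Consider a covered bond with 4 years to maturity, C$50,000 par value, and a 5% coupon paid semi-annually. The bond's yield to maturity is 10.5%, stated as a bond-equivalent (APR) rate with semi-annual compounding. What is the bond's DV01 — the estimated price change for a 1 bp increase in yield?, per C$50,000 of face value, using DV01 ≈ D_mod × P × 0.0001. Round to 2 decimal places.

Periodic yield y = 0.0525.
  t   CF        PV=CF/(1+0.0525)^t    t·PV
  1     1,250.00     1,187.6485     1,187.6485
  2     1,250.00     1,128.4071     2,256.8142
  3     1,250.00     1,072.1207     3,216.3622
  4     1,250.00     1,018.6420     4,074.5682
  5     1,250.00       967.8309     4,839.1546
  6     1,250.00       919.5543     5,517.3259
  7     1,250.00       873.6858     6,115.8007
  8    51,250.00    34,034.3165   272,274.5323
  Σ                 41,202.2059   299,482.2064
P = 41,202.2059; D_Mac = 7.26860 half-year periods = 3.63430 yrs; D_mod = 3.45301 yrs.
DV01 ≈ 3.45301 × 41,202.2059 × 0.0001 = 14.227183.

C$14.23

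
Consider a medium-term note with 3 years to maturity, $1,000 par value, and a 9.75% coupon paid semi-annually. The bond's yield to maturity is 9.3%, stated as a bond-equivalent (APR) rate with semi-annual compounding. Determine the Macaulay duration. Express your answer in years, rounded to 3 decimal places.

Periodic yield y = 0.0465. Discount each cash flow and weight by its period:
  t   CF        PV=CF/(1+0.0465)^t    t·PV
  1        48.75        46.5839        46.5839
  2        48.75        44.5140        89.0279
  3        48.75        42.5360       127.6081
  4        48.75        40.6460       162.5840
  5        48.75        38.8399       194.1997
  6     1,048.75       798.4295     4,790.5770
  Σ                  1,011.5493     5,410.5805
Price P = Σ PV = 1,011.5493.
Macaulay duration = Σ(t·PV) / P = 5,410.5805 / 1,011.5493 = 5.34881 half-year periods.
In years: 5.34881 / 2 = 2.67440 years.

2.674 years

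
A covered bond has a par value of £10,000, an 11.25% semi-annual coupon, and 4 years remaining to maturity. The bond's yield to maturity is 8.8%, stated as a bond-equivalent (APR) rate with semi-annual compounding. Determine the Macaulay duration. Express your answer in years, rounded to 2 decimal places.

3.36 years

Periodic yield y = 0.044. Discount each cash flow and weight by its period:
  t   CF        PV=CF/(1+0.044)^t    t·PV
  1       562.50       538.7931       538.7931
  2       562.50       516.0853     1,032.1707
  3       562.50       494.3346     1,483.0039
  4       562.50       473.5006     1,894.0024
  5       562.50       453.5446     2,267.7232
  6       562.50       434.4297     2,606.5784
  7       562.50       416.1204     2,912.8430
  8    10,562.50     7,484.4990    59,875.9917
  Σ                 10,811.3074    72,611.1063
Price P = Σ PV = 10,811.3074.
Macaulay duration = Σ(t·PV) / P = 72,611.1063 / 10,811.3074 = 6.71622 half-year periods.
In years: 6.71622 / 2 = 3.35811 years.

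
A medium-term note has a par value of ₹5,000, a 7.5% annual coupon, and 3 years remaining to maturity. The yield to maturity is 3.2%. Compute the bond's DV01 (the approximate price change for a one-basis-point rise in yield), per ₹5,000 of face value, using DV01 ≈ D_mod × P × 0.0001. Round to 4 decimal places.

Periodic yield y = 0.032.
  t   CF        PV=CF/(1+0.032)^t    t·PV
  1       375.00       363.3721       363.3721
  2       375.00       352.1047       704.2095
  3     5,375.00     4,890.3436    14,671.0309
  Σ                  5,605.8205    15,738.6125
P = 5,605.8205; D_Mac = 2.80755 yrs; D_mod = 2.72049 yrs.
DV01 ≈ 2.72049 × 5,605.8205 × 0.0001 = 1.525059.

₹1.5251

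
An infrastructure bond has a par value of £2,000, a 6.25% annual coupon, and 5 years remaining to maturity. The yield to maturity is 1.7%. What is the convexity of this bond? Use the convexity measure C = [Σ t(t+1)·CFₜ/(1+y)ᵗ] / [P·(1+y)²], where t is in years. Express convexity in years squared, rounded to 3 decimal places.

With y = 0.017:
  t   CF        PV=CF/(1+0.017)^t    t·PV        t(t+1)·PV
  1       125.00       122.9105       122.9105         245.8210
  2       125.00       120.8560       241.7119         725.1358
  3       125.00       118.8358       356.5073       1,426.0291
  4       125.00       116.8493       467.3973       2,336.9865
  5     2,125.00     1,953.2335     9,766.1676      58,597.0057
  Σ                  2,432.6851    10,954.6947      63,330.9782
P = 2,432.6851.
Convexity = Σ t(t+1)·PV / [P·(1+y)²] = 63,330.9782 / (2,432.6851 × 1.034289) = 25.17030.

25.170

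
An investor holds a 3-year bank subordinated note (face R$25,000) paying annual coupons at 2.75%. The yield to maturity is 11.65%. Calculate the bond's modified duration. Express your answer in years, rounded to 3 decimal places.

Periodic yield y = 0.1165. First find Macaulay duration:
  t   CF        PV=CF/(1+0.1165)^t    t·PV
  1       687.50       615.7635       615.7635
  2       687.50       551.5124     1,103.0247
  3    25,687.50    18,456.3432    55,369.0295
  Σ                 19,623.6191    57,087.8178
P = 19,623.6191; Macaulay duration = 57,087.8178 / 19,623.6191 = 2.90914 years.
Modified duration = D_Mac / (1 + y) = 2.90914 / 1.1165 = 2.60559 years.

2.606 years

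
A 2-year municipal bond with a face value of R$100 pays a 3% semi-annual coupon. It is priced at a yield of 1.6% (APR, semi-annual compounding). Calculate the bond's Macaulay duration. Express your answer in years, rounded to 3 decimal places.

Periodic yield y = 0.008. Discount each cash flow and weight by its period:
  t   CF        PV=CF/(1+0.008)^t    t·PV
  1         1.50         1.4881         1.4881
  2         1.50         1.4763         2.9526
  3         1.50         1.4646         4.3937
  4       101.50        98.3159       393.2637
  Σ                    102.7449       402.0981
Price P = Σ PV = 102.7449.
Macaulay duration = Σ(t·PV) / P = 402.0981 / 102.7449 = 3.91356 half-year periods.
In years: 3.91356 / 2 = 1.95678 years.

1.957 years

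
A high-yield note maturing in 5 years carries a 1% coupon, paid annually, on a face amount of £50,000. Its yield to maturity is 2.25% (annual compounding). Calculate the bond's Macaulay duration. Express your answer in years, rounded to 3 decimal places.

4.898 years

Periodic yield y = 0.0225. Discount each cash flow and weight by its year:
  t   CF        PV=CF/(1+0.0225)^t    t·PV
  1       500.00       488.9976       488.9976
  2       500.00       478.2372       956.4744
  3       500.00       467.7137     1,403.1410
  4       500.00       457.4217     1,829.6867
  5    50,500.00    45,182.9721   225,914.8603
  Σ                 47,075.3422   230,593.1600
Price P = Σ PV = 47,075.3422.
Macaulay duration = Σ(t·PV) / P = 230,593.1600 / 47,075.3422 = 4.89839 years.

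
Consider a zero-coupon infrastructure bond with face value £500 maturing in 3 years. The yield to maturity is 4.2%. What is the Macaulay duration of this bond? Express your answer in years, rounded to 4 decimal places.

A zero-coupon bond has a single cash flow at maturity, so its Macaulay duration equals its maturity: 3 years.

3.0000 years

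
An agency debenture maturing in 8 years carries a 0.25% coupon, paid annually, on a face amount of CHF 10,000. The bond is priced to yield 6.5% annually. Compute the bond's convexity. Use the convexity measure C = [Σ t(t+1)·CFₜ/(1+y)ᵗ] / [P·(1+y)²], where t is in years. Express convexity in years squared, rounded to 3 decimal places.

With y = 0.065:
  t   CF        PV=CF/(1+0.065)^t    t·PV        t(t+1)·PV
  1        25.00        23.4742        23.4742          46.9484
  2        25.00        22.0415        44.0830         132.2489
  3        25.00        20.6962        62.0887         248.3547
  4        25.00        19.4331        77.7323         388.6615
  5        25.00        18.2470        91.2351         547.4106
  6        25.00        17.1334       102.8001         719.6008
  7        25.00        16.0877       112.6136         900.9087
  8    10,025.00     6,057.4177    48,459.3412     436,134.0712
  Σ                  6,194.5307    48,973.3682     439,118.2049
P = 6,194.5307.
Convexity = Σ t(t+1)·PV / [P·(1+y)²] = 439,118.2049 / (6,194.5307 × 1.134225) = 62.49911.

62.499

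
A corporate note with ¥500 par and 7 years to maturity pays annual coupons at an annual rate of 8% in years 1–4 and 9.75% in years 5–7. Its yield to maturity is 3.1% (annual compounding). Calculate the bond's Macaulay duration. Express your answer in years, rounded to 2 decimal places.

5.82 years

Periodic yield y = 0.031. Discount each cash flow and weight by its year:
  t   CF        PV=CF/(1+0.031)^t    t·PV
  1        40.00        38.7973        38.7973
  2        40.00        37.6307        75.2615
  3        40.00        36.4993       109.4978
  4        40.00        35.4018       141.6072
  5        48.75        41.8486       209.2432
  6        48.75        40.5903       243.5420
  7       548.75       443.1634     3,102.1437
  Σ                    673.9314     3,920.0926
Price P = Σ PV = 673.9314.
Macaulay duration = Σ(t·PV) / P = 3,920.0926 / 673.9314 = 5.81675 years.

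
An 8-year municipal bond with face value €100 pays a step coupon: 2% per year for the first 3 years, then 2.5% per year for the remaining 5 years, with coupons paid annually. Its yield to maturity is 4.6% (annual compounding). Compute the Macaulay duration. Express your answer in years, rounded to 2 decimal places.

Periodic yield y = 0.046. Discount each cash flow and weight by its year:
  t   CF        PV=CF/(1+0.046)^t    t·PV
  1         2.00         1.9120         1.9120
  2         2.00         1.8280         3.6559
  3         2.00         1.7476         5.2427
  4         2.50         2.0884         8.3536
  5         2.50         1.9966         9.9828
  6         2.50         1.9088        11.4525
  7         2.50         1.8248        12.7737
  8       102.50        71.5271       572.2165
  Σ                     84.8332       625.5898
Price P = Σ PV = 84.8332.
Macaulay duration = Σ(t·PV) / P = 625.5898 / 84.8332 = 7.37435 years.

7.37 years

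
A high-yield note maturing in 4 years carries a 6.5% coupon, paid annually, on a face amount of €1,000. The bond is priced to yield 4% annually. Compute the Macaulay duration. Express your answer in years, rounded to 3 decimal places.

Periodic yield y = 0.04. Discount each cash flow and weight by its year:
  t   CF        PV=CF/(1+0.04)^t    t·PV
  1        65.00        62.5000        62.5000
  2        65.00        60.0962       120.1923
  3        65.00        57.7848       173.3543
  4     1,065.00       910.3665     3,641.4659
  Σ                  1,090.7474     3,997.5125
Price P = Σ PV = 1,090.7474.
Macaulay duration = Σ(t·PV) / P = 3,997.5125 / 1,090.7474 = 3.66493 years.

3.665 years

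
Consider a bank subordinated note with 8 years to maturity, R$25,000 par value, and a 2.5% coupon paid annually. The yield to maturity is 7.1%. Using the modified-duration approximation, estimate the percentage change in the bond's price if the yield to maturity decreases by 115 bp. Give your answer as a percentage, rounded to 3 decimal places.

+7.742%

Periodic yield y = 0.071. Modified duration first:
  t   CF        PV=CF/(1+0.071)^t    t·PV
  1       625.00       583.5668       583.5668
  2       625.00       544.8803     1,089.7605
  3       625.00       508.7584     1,526.2752
  4       625.00       475.0312     1,900.1248
  5       625.00       443.5399     2,217.6993
  6       625.00       414.1362     2,484.8172
  7       625.00       386.6818     2,706.7725
  8    25,625.00    14,802.9444   118,423.5551
  Σ                 18,159.5389   130,932.5714
P = 18,159.5389; D_Mac = 7.21013 yrs; D_mod = 7.21013/(1+0.071) = 6.73214 yrs.
ΔP/P ≈ -D_mod · Δy = -6.73214 × (-0.0115) = +0.077420 = +7.7420%.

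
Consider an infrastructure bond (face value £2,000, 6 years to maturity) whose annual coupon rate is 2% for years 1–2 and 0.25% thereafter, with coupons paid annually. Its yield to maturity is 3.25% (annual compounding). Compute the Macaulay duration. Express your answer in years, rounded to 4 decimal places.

5.7876 years

Periodic yield y = 0.0325. Discount each cash flow and weight by its year:
  t   CF        PV=CF/(1+0.0325)^t    t·PV
  1        40.00        38.7409        38.7409
  2        40.00        37.5215        75.0429
  3         5.00         4.5426        13.6277
  4         5.00         4.3996        17.5983
  5         5.00         4.2611        21.3054
  6     2,005.00     1,654.9086     9,929.4516
  Σ                  1,744.3742    10,095.7668
Price P = Σ PV = 1,744.3742.
Macaulay duration = Σ(t·PV) / P = 10,095.7668 / 1,744.3742 = 5.78762 years.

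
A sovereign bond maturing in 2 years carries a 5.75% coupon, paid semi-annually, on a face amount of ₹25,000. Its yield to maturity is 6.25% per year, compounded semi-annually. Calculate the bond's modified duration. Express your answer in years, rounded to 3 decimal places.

Periodic yield y = 0.03125. First find Macaulay duration:
  t   CF        PV=CF/(1+0.03125)^t    t·PV
  1       718.75       696.9697       696.9697
  2       718.75       675.8494     1,351.6988
  3       718.75       655.3691     1,966.1074
  4    25,718.75    22,740.1859    90,960.7436
  Σ                 24,768.3741    94,975.5194
P = 24,768.3741; Macaulay duration = 94,975.5194 / 24,768.3741 = 3.83455 half-year periods = 1.91727 years.
Modified duration = D_Mac / (1 + y) = 1.91727 / 1.03125 = 1.85917 years.

1.859 years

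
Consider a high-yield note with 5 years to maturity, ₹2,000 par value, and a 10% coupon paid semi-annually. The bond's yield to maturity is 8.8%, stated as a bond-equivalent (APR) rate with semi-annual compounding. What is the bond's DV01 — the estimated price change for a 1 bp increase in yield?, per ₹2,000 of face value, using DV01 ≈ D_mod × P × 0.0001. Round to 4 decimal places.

₹0.8187

Periodic yield y = 0.044.
  t   CF        PV=CF/(1+0.044)^t    t·PV
  1       100.00        95.7854        95.7854
  2       100.00        91.7485       183.4970
  3       100.00        87.8817       263.6451
  4       100.00        84.1779       336.7115
  5       100.00        80.6302       403.1508
  6       100.00        77.2320       463.3917
  7       100.00        73.9770       517.8388
  8       100.00        70.8592       566.8733
  9       100.00        67.8728       610.8548
  10    2,100.00     1,365.2567    13,652.5667
  Σ                  2,095.4212    17,094.3152
P = 2,095.4212; D_Mac = 8.15794 half-year periods = 4.07897 yrs; D_mod = 3.90706 yrs.
DV01 ≈ 3.90706 × 2,095.4212 × 0.0001 = 0.818693.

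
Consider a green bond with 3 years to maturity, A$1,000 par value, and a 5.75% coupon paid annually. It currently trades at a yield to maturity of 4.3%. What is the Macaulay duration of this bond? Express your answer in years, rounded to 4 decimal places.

Periodic yield y = 0.043. Discount each cash flow and weight by its year:
  t   CF        PV=CF/(1+0.043)^t    t·PV
  1        57.50        55.1294        55.1294
  2        57.50        52.8566       105.7132
  3     1,057.50       932.0248     2,796.0743
  Σ                  1,040.0108     2,956.9169
Price P = Σ PV = 1,040.0108.
Macaulay duration = Σ(t·PV) / P = 2,956.9169 / 1,040.0108 = 2.84316 years.

2.8432 years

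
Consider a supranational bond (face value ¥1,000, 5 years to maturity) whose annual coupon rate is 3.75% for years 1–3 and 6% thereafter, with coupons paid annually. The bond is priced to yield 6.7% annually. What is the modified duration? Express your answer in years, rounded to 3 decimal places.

4.329 years

Periodic yield y = 0.067. First find Macaulay duration:
  t   CF        PV=CF/(1+0.067)^t    t·PV
  1        37.50        35.1453        35.1453
  2        37.50        32.9384        65.8768
  3        37.50        30.8701        92.6103
  4        60.00        46.2907       185.1627
  5     1,060.00       766.4499     3,832.2495
  Σ                    911.6943     4,211.0445
P = 911.6943; Macaulay duration = 4,211.0445 / 911.6943 = 4.61892 years.
Modified duration = D_Mac / (1 + y) = 4.61892 / 1.067 = 4.32889 years.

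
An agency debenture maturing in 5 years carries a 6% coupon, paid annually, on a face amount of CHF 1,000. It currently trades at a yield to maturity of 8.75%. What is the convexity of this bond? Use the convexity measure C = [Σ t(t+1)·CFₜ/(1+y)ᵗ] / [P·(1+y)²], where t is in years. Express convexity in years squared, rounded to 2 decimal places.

With y = 0.0875:
  t   CF        PV=CF/(1+0.0875)^t    t·PV        t(t+1)·PV
  1        60.00        55.1724        55.1724         110.3448
  2        60.00        50.7333       101.4665         304.3995
  3        60.00        46.6513       139.9538         559.8152
  4        60.00        42.8977       171.5909         857.9544
  5     1,060.00       696.8825     3,484.4123      20,906.4740
  Σ                    892.3371     3,952.5959      22,738.9879
P = 892.3371.
Convexity = Σ t(t+1)·PV / [P·(1+y)²] = 22,738.9879 / (892.3371 × 1.182656) = 21.54684.

21.55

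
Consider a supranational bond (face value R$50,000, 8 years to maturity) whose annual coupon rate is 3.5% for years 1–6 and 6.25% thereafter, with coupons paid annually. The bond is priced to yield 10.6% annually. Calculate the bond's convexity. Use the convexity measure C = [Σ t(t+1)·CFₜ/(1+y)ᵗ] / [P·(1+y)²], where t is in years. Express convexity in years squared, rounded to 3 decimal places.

With y = 0.106:
  t   CF        PV=CF/(1+0.106)^t    t·PV        t(t+1)·PV
  1     1,750.00     1,582.2785     1,582.2785       3,164.5570
  2     1,750.00     1,430.6315     2,861.2631       8,583.7892
  3     1,750.00     1,293.5186     3,880.5557      15,522.2228
  4     1,750.00     1,169.5466     4,678.1865      23,390.9325
  5     1,750.00     1,057.4563     5,287.2813      31,723.6879
  6     1,750.00       956.1087     5,736.6524      40,156.5670
  7     3,125.00     1,543.7044    10,805.9306      86,447.4446
  8    53,125.00    23,727.8248   189,822.5985   1,708,403.3869
  Σ                 32,761.0694   224,654.7466   1,917,392.5879
P = 32,761.0694.
Convexity = Σ t(t+1)·PV / [P·(1+y)²] = 1,917,392.5879 / (32,761.0694 × 1.223236) = 47.84568.

47.846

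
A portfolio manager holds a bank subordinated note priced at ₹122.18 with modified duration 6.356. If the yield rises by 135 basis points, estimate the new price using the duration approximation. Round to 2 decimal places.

Duration approximation: ΔP/P ≈ -D_mod · Δy = -6.356 × (+0.0135) = -0.085806.
New price ≈ 122.18 × (1 - 0.085806) = 111.69622292.

₹111.70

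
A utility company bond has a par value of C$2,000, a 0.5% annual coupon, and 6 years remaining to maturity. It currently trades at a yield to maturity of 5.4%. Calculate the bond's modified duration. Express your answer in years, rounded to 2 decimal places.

Periodic yield y = 0.054. First find Macaulay duration:
  t   CF        PV=CF/(1+0.054)^t    t·PV
  1        10.00         9.4877         9.4877
  2        10.00         9.0016        18.0032
  3        10.00         8.5404        25.6212
  4        10.00         8.1028        32.4114
  5        10.00         7.6877        38.4385
  6     2,010.00     1,466.0622     8,796.3731
  Σ                  1,508.8824     8,920.3351
P = 1,508.8824; Macaulay duration = 8,920.3351 / 1,508.8824 = 5.91188 years.
Modified duration = D_Mac / (1 + y) = 5.91188 / 1.054 = 5.60900 years.

5.61 years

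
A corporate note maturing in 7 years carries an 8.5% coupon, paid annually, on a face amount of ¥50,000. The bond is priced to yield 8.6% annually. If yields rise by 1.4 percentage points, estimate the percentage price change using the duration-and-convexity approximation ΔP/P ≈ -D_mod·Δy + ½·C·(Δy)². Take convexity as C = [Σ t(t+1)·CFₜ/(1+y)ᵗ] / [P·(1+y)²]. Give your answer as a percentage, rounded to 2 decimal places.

-6.82%

With y = 0.086:
  t   CF        PV=CF/(1+0.086)^t    t·PV        t(t+1)·PV
  1     4,250.00     3,913.4438     3,913.4438       7,826.8877
  2     4,250.00     3,603.5394     7,207.0789      21,621.2366
  3     4,250.00     3,318.1763     9,954.5288      39,818.1153
  4     4,250.00     3,055.4109    12,221.6438      61,108.2188
  5     4,250.00     2,813.4539    14,067.2695      84,403.6171
  6     4,250.00     2,590.6574    15,543.9442     108,807.6095
  7    54,250.00    30,450.2572   213,151.8006   1,705,214.4050
  Σ                 49,744.9390   276,059.7097   2,028,800.0900
P = 49,744.9390; D_Mac = 5.54950 yrs; D_mod = 5.11004 yrs; C = 34.58045.
Duration effect: -5.11004 × (+0.014) = -0.071541
Convexity effect: 0.5 × 34.58045 × (0.014)² = +0.0033889
ΔP/P ≈ -0.071541 + 0.0033889 = -0.068152 = -6.8152%.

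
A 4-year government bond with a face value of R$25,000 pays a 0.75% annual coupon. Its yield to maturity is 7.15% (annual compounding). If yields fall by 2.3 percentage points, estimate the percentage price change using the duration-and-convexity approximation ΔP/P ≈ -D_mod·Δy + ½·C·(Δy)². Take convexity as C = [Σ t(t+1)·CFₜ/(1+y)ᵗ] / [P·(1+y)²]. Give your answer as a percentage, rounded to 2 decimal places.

+8.93%

With y = 0.0715:
  t   CF        PV=CF/(1+0.0715)^t    t·PV        t(t+1)·PV
  1       187.50       174.9883       174.9883         349.9767
  2       187.50       163.3116       326.6231         979.8693
  3       187.50       152.4140       457.2419       1,828.9675
  4    25,187.50    19,108.0497    76,432.1988     382,160.9938
  Σ                 19,598.7635    77,391.0521     385,319.8073
P = 19,598.7635; D_Mac = 3.94877 yrs; D_mod = 3.68528 yrs; C = 17.12412.
Duration effect: -3.68528 × (-0.023) = +0.084761
Convexity effect: 0.5 × 17.12412 × (-0.023)² = +0.0045293
ΔP/P ≈ +0.084761 + 0.0045293 = +0.089291 = +8.9291%.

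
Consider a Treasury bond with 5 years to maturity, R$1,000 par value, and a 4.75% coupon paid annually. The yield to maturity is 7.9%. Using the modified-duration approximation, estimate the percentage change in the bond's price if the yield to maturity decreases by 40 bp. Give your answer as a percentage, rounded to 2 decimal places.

+1.68%

Periodic yield y = 0.079. Modified duration first:
  t   CF        PV=CF/(1+0.079)^t    t·PV
  1        47.50        44.0222        44.0222
  2        47.50        40.7991        81.5982
  3        47.50        37.8120       113.4359
  4        47.50        35.0435       140.1741
  5     1,047.50       716.2206     3,581.1030
  Σ                    873.8975     3,960.3335
P = 873.8975; D_Mac = 4.53181 yrs; D_mod = 4.53181/(1+0.079) = 4.20001 yrs.
ΔP/P ≈ -D_mod · Δy = -4.20001 × (-0.004) = +0.016800 = +1.6800%.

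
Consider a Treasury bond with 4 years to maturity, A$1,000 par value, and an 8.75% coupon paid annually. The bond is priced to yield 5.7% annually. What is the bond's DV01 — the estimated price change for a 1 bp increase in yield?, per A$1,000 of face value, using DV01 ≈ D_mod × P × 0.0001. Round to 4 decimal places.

Periodic yield y = 0.057.
  t   CF        PV=CF/(1+0.057)^t    t·PV
  1        87.50        82.7815        82.7815
  2        87.50        78.3174       156.6347
  3        87.50        74.0940       222.2820
  4     1,087.50       871.2230     3,484.8919
  Σ                  1,106.4158     3,946.5901
P = 1,106.4158; D_Mac = 3.56700 yrs; D_mod = 3.37465 yrs.
DV01 ≈ 3.37465 × 1,106.4158 × 0.0001 = 0.373377.

A$0.3734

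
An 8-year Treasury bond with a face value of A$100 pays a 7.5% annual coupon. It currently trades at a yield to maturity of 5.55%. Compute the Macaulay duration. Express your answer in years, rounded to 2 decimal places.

6.40 years

Periodic yield y = 0.0555. Discount each cash flow and weight by its year:
  t   CF        PV=CF/(1+0.0555)^t    t·PV
  1         7.50         7.1056         7.1056
  2         7.50         6.7320        13.4640
  3         7.50         6.3780        19.1341
  4         7.50         6.0427        24.1706
  5         7.50         5.7249        28.6246
  6         7.50         5.4239        32.5434
  7         7.50         5.1387        35.9709
  8       107.50        69.7819       558.2549
  Σ                    112.3277       719.2683
Price P = Σ PV = 112.3277.
Macaulay duration = Σ(t·PV) / P = 719.2683 / 112.3277 = 6.40330 years.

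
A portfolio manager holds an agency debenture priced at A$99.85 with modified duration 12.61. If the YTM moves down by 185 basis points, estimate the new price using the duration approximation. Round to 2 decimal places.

Duration approximation: ΔP/P ≈ -D_mod · Δy = -12.61 × (-0.0185) = +0.233285.
New price ≈ 99.85 × (1 + 0.233285) = 123.14350725.

A$123.14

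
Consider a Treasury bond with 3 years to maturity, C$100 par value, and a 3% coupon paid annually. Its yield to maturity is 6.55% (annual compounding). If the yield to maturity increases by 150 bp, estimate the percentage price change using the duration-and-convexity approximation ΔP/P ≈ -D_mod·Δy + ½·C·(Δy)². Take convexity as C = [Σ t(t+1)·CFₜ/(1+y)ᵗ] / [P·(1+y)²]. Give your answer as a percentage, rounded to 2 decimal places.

With y = 0.0655:
  t   CF        PV=CF/(1+0.0655)^t    t·PV        t(t+1)·PV
  1         3.00         2.8156         2.8156           5.6312
  2         3.00         2.6425         5.2850          15.8550
  3       103.00        85.1485       255.4454       1,021.7817
  Σ                     90.6065       263.5460       1,043.2678
P = 90.6065; D_Mac = 2.90869 yrs; D_mod = 2.72988 yrs; C = 10.14213.
Duration effect: -2.72988 × (+0.015) = -0.040948
Convexity effect: 0.5 × 10.14213 × (0.015)² = +0.0011410
ΔP/P ≈ -0.040948 + 0.0011410 = -0.039807 = -3.9807%.

-3.98%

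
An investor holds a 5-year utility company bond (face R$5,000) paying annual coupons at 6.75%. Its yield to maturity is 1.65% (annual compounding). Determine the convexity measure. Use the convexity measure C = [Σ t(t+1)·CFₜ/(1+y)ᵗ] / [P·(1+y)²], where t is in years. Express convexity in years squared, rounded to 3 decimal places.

24.972

With y = 0.0165:
  t   CF        PV=CF/(1+0.0165)^t    t·PV        t(t+1)·PV
  1       337.50       332.0216       332.0216         664.0433
  2       337.50       326.6322       653.2644       1,959.7933
  3       337.50       321.3303       963.9908       3,855.9631
  4       337.50       316.1144     1,264.4575       6,322.2875
  5     5,337.50     4,918.1410    24,590.7049     147,544.2292
  Σ                  6,214.2395    27,804.4392     160,346.3164
P = 6,214.2395.
Convexity = Σ t(t+1)·PV / [P·(1+y)²] = 160,346.3164 / (6,214.2395 × 1.033272) = 24.97217.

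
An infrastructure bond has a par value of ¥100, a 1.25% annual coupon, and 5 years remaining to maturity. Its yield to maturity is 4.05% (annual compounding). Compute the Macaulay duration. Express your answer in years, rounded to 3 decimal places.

Periodic yield y = 0.0405. Discount each cash flow and weight by its year:
  t   CF        PV=CF/(1+0.0405)^t    t·PV
  1         1.25         1.2013         1.2013
  2         1.25         1.1546         2.3092
  3         1.25         1.1096         3.3289
  4         1.25         1.0665         4.2658
  5       101.25        83.0204       415.1018
  Σ                     87.5524       426.2071
Price P = Σ PV = 87.5524.
Macaulay duration = Σ(t·PV) / P = 426.2071 / 87.5524 = 4.86802 years.

4.868 years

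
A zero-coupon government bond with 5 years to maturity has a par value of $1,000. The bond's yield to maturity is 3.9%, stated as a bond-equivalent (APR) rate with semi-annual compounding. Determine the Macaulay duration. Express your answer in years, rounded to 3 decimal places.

5.000 years

A zero-coupon bond has a single cash flow at maturity, so its Macaulay duration equals its maturity: 5 years.
(Equivalently: 10 semi-annual periods ÷ 2 = 5 years.)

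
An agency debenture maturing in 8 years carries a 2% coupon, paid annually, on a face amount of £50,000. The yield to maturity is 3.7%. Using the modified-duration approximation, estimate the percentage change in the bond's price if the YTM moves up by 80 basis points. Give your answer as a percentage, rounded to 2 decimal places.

Periodic yield y = 0.037. Modified duration first:
  t   CF        PV=CF/(1+0.037)^t    t·PV
  1     1,000.00       964.3202       964.3202
  2     1,000.00       929.9134     1,859.8267
  3     1,000.00       896.7342     2,690.2026
  4     1,000.00       864.7389     3,458.9554
  5     1,000.00       833.8851     4,169.4255
  6     1,000.00       804.1322     4,824.7933
  7     1,000.00       775.4409     5,428.0863
  8    51,000.00    38,136.4378   305,091.5027
  Σ                 44,205.6026   328,487.1127
P = 44,205.6026; D_Mac = 7.43089 yrs; D_mod = 7.43089/(1+0.037) = 7.16576 yrs.
ΔP/P ≈ -D_mod · Δy = -7.16576 × (+0.008) = -0.057326 = -5.7326%.

-5.73%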